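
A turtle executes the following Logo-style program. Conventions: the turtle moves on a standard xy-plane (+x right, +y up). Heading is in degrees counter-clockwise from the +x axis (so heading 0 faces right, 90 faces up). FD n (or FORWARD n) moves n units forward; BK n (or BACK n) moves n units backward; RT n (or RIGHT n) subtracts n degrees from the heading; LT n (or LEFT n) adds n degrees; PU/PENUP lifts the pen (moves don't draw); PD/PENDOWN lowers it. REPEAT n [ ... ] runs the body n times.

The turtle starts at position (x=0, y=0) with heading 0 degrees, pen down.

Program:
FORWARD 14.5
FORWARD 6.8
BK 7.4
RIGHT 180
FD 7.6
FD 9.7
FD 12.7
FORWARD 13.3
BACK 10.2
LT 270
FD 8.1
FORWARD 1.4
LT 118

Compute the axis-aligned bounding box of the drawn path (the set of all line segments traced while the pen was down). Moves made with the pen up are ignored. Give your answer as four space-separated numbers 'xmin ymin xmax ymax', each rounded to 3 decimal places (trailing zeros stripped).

Answer: -29.4 0 21.3 9.5

Derivation:
Executing turtle program step by step:
Start: pos=(0,0), heading=0, pen down
FD 14.5: (0,0) -> (14.5,0) [heading=0, draw]
FD 6.8: (14.5,0) -> (21.3,0) [heading=0, draw]
BK 7.4: (21.3,0) -> (13.9,0) [heading=0, draw]
RT 180: heading 0 -> 180
FD 7.6: (13.9,0) -> (6.3,0) [heading=180, draw]
FD 9.7: (6.3,0) -> (-3.4,0) [heading=180, draw]
FD 12.7: (-3.4,0) -> (-16.1,0) [heading=180, draw]
FD 13.3: (-16.1,0) -> (-29.4,0) [heading=180, draw]
BK 10.2: (-29.4,0) -> (-19.2,0) [heading=180, draw]
LT 270: heading 180 -> 90
FD 8.1: (-19.2,0) -> (-19.2,8.1) [heading=90, draw]
FD 1.4: (-19.2,8.1) -> (-19.2,9.5) [heading=90, draw]
LT 118: heading 90 -> 208
Final: pos=(-19.2,9.5), heading=208, 10 segment(s) drawn

Segment endpoints: x in {-29.4, -19.2, -16.1, -3.4, 0, 6.3, 13.9, 14.5, 21.3}, y in {0, 0, 0, 0, 0, 0, 8.1, 9.5}
xmin=-29.4, ymin=0, xmax=21.3, ymax=9.5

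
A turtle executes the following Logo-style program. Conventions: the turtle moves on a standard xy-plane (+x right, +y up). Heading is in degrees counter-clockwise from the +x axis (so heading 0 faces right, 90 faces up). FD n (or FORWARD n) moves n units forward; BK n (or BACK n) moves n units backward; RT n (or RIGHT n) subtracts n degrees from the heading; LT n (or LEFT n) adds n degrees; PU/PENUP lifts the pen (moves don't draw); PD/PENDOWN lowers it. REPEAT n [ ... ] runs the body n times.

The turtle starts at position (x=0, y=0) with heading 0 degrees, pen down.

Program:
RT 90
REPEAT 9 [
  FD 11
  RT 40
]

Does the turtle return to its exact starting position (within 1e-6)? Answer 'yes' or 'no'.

Executing turtle program step by step:
Start: pos=(0,0), heading=0, pen down
RT 90: heading 0 -> 270
REPEAT 9 [
  -- iteration 1/9 --
  FD 11: (0,0) -> (0,-11) [heading=270, draw]
  RT 40: heading 270 -> 230
  -- iteration 2/9 --
  FD 11: (0,-11) -> (-7.071,-19.426) [heading=230, draw]
  RT 40: heading 230 -> 190
  -- iteration 3/9 --
  FD 11: (-7.071,-19.426) -> (-17.904,-21.337) [heading=190, draw]
  RT 40: heading 190 -> 150
  -- iteration 4/9 --
  FD 11: (-17.904,-21.337) -> (-27.43,-15.837) [heading=150, draw]
  RT 40: heading 150 -> 110
  -- iteration 5/9 --
  FD 11: (-27.43,-15.837) -> (-31.192,-5.5) [heading=110, draw]
  RT 40: heading 110 -> 70
  -- iteration 6/9 --
  FD 11: (-31.192,-5.5) -> (-27.43,4.837) [heading=70, draw]
  RT 40: heading 70 -> 30
  -- iteration 7/9 --
  FD 11: (-27.43,4.837) -> (-17.904,10.337) [heading=30, draw]
  RT 40: heading 30 -> 350
  -- iteration 8/9 --
  FD 11: (-17.904,10.337) -> (-7.071,8.426) [heading=350, draw]
  RT 40: heading 350 -> 310
  -- iteration 9/9 --
  FD 11: (-7.071,8.426) -> (0,0) [heading=310, draw]
  RT 40: heading 310 -> 270
]
Final: pos=(0,0), heading=270, 9 segment(s) drawn

Start position: (0, 0)
Final position: (0, 0)
Distance = 0; < 1e-6 -> CLOSED

Answer: yes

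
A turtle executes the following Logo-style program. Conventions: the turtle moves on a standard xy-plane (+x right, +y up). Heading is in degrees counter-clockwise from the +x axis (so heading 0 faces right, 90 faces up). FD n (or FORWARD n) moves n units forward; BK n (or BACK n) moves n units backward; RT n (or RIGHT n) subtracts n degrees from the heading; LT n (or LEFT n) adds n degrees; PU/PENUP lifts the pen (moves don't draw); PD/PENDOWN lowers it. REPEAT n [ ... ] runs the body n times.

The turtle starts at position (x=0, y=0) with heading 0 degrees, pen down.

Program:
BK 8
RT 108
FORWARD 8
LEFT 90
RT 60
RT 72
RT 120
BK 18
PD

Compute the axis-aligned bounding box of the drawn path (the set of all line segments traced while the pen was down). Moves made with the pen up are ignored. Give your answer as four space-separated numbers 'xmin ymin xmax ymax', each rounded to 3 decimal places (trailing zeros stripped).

Executing turtle program step by step:
Start: pos=(0,0), heading=0, pen down
BK 8: (0,0) -> (-8,0) [heading=0, draw]
RT 108: heading 0 -> 252
FD 8: (-8,0) -> (-10.472,-7.608) [heading=252, draw]
LT 90: heading 252 -> 342
RT 60: heading 342 -> 282
RT 72: heading 282 -> 210
RT 120: heading 210 -> 90
BK 18: (-10.472,-7.608) -> (-10.472,-25.608) [heading=90, draw]
PD: pen down
Final: pos=(-10.472,-25.608), heading=90, 3 segment(s) drawn

Segment endpoints: x in {-10.472, -10.472, -8, 0}, y in {-25.608, -7.608, 0}
xmin=-10.472, ymin=-25.608, xmax=0, ymax=0

Answer: -10.472 -25.608 0 0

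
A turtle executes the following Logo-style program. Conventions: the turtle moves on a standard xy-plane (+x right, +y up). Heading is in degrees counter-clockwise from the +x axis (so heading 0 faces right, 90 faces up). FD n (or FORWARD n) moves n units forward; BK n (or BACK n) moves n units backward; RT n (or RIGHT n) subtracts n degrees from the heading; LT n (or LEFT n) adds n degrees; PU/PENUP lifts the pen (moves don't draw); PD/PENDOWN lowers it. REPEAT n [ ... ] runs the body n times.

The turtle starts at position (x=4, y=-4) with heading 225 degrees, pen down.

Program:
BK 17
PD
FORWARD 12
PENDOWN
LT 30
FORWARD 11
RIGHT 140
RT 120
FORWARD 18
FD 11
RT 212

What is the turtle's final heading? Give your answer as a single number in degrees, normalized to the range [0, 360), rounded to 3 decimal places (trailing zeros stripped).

Executing turtle program step by step:
Start: pos=(4,-4), heading=225, pen down
BK 17: (4,-4) -> (16.021,8.021) [heading=225, draw]
PD: pen down
FD 12: (16.021,8.021) -> (7.536,-0.464) [heading=225, draw]
PD: pen down
LT 30: heading 225 -> 255
FD 11: (7.536,-0.464) -> (4.689,-11.09) [heading=255, draw]
RT 140: heading 255 -> 115
RT 120: heading 115 -> 355
FD 18: (4.689,-11.09) -> (22.62,-12.658) [heading=355, draw]
FD 11: (22.62,-12.658) -> (33.578,-13.617) [heading=355, draw]
RT 212: heading 355 -> 143
Final: pos=(33.578,-13.617), heading=143, 5 segment(s) drawn

Answer: 143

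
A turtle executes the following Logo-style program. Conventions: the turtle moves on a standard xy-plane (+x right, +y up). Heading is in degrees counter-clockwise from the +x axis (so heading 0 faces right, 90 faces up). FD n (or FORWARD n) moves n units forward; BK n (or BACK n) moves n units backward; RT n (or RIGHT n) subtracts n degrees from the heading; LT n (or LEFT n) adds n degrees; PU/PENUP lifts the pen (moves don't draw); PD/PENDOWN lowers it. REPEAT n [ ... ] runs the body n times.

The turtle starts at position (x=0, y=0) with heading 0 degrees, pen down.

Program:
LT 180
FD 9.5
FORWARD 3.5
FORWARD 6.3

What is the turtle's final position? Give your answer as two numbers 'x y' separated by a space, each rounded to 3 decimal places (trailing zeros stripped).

Answer: -19.3 0

Derivation:
Executing turtle program step by step:
Start: pos=(0,0), heading=0, pen down
LT 180: heading 0 -> 180
FD 9.5: (0,0) -> (-9.5,0) [heading=180, draw]
FD 3.5: (-9.5,0) -> (-13,0) [heading=180, draw]
FD 6.3: (-13,0) -> (-19.3,0) [heading=180, draw]
Final: pos=(-19.3,0), heading=180, 3 segment(s) drawn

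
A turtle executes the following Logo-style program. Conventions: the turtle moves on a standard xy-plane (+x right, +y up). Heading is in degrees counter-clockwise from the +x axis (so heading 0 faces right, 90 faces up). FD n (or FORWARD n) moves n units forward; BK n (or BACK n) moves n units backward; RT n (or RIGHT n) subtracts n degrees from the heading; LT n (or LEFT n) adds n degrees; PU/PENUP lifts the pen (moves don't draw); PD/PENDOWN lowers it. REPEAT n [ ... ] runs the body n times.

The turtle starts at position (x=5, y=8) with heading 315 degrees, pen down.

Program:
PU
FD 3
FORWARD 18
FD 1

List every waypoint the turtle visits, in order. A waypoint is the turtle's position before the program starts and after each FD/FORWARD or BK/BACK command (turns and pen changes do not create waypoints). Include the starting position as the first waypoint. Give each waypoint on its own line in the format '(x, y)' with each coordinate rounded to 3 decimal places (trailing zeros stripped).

Executing turtle program step by step:
Start: pos=(5,8), heading=315, pen down
PU: pen up
FD 3: (5,8) -> (7.121,5.879) [heading=315, move]
FD 18: (7.121,5.879) -> (19.849,-6.849) [heading=315, move]
FD 1: (19.849,-6.849) -> (20.556,-7.556) [heading=315, move]
Final: pos=(20.556,-7.556), heading=315, 0 segment(s) drawn
Waypoints (4 total):
(5, 8)
(7.121, 5.879)
(19.849, -6.849)
(20.556, -7.556)

Answer: (5, 8)
(7.121, 5.879)
(19.849, -6.849)
(20.556, -7.556)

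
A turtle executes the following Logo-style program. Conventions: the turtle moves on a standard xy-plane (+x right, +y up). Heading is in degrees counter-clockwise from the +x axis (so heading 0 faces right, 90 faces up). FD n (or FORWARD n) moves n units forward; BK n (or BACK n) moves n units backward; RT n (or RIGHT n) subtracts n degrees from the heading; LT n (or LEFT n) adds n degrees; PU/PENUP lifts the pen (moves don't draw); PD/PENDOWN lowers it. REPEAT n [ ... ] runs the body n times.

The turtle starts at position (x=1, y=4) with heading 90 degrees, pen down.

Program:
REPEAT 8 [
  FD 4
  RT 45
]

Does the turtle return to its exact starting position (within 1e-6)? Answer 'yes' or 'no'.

Answer: yes

Derivation:
Executing turtle program step by step:
Start: pos=(1,4), heading=90, pen down
REPEAT 8 [
  -- iteration 1/8 --
  FD 4: (1,4) -> (1,8) [heading=90, draw]
  RT 45: heading 90 -> 45
  -- iteration 2/8 --
  FD 4: (1,8) -> (3.828,10.828) [heading=45, draw]
  RT 45: heading 45 -> 0
  -- iteration 3/8 --
  FD 4: (3.828,10.828) -> (7.828,10.828) [heading=0, draw]
  RT 45: heading 0 -> 315
  -- iteration 4/8 --
  FD 4: (7.828,10.828) -> (10.657,8) [heading=315, draw]
  RT 45: heading 315 -> 270
  -- iteration 5/8 --
  FD 4: (10.657,8) -> (10.657,4) [heading=270, draw]
  RT 45: heading 270 -> 225
  -- iteration 6/8 --
  FD 4: (10.657,4) -> (7.828,1.172) [heading=225, draw]
  RT 45: heading 225 -> 180
  -- iteration 7/8 --
  FD 4: (7.828,1.172) -> (3.828,1.172) [heading=180, draw]
  RT 45: heading 180 -> 135
  -- iteration 8/8 --
  FD 4: (3.828,1.172) -> (1,4) [heading=135, draw]
  RT 45: heading 135 -> 90
]
Final: pos=(1,4), heading=90, 8 segment(s) drawn

Start position: (1, 4)
Final position: (1, 4)
Distance = 0; < 1e-6 -> CLOSED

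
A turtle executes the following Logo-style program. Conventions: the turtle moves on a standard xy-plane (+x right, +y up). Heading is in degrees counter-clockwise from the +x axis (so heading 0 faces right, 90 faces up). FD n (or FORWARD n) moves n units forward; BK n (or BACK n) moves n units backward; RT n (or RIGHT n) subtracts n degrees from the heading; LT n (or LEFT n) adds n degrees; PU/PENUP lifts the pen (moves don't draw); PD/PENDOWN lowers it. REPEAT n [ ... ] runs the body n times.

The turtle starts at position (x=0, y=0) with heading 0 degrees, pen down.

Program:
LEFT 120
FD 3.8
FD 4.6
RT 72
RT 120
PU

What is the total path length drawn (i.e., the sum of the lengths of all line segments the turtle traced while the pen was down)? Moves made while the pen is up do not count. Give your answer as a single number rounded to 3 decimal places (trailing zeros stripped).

Answer: 8.4

Derivation:
Executing turtle program step by step:
Start: pos=(0,0), heading=0, pen down
LT 120: heading 0 -> 120
FD 3.8: (0,0) -> (-1.9,3.291) [heading=120, draw]
FD 4.6: (-1.9,3.291) -> (-4.2,7.275) [heading=120, draw]
RT 72: heading 120 -> 48
RT 120: heading 48 -> 288
PU: pen up
Final: pos=(-4.2,7.275), heading=288, 2 segment(s) drawn

Segment lengths:
  seg 1: (0,0) -> (-1.9,3.291), length = 3.8
  seg 2: (-1.9,3.291) -> (-4.2,7.275), length = 4.6
Total = 8.4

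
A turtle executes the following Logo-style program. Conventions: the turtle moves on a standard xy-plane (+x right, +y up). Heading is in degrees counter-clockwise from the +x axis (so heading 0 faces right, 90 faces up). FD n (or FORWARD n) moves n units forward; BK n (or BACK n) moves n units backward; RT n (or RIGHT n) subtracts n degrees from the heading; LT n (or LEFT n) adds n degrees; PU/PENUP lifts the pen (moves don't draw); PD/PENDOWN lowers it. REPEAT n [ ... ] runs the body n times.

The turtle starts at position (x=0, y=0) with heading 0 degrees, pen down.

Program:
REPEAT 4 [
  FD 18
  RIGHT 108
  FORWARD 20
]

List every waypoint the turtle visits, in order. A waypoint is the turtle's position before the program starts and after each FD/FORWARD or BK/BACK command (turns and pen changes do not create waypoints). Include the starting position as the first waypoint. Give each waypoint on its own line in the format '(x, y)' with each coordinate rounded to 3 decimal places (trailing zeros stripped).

Executing turtle program step by step:
Start: pos=(0,0), heading=0, pen down
REPEAT 4 [
  -- iteration 1/4 --
  FD 18: (0,0) -> (18,0) [heading=0, draw]
  RT 108: heading 0 -> 252
  FD 20: (18,0) -> (11.82,-19.021) [heading=252, draw]
  -- iteration 2/4 --
  FD 18: (11.82,-19.021) -> (6.257,-36.14) [heading=252, draw]
  RT 108: heading 252 -> 144
  FD 20: (6.257,-36.14) -> (-9.923,-24.384) [heading=144, draw]
  -- iteration 3/4 --
  FD 18: (-9.923,-24.384) -> (-24.485,-13.804) [heading=144, draw]
  RT 108: heading 144 -> 36
  FD 20: (-24.485,-13.804) -> (-8.305,-2.049) [heading=36, draw]
  -- iteration 4/4 --
  FD 18: (-8.305,-2.049) -> (6.257,8.532) [heading=36, draw]
  RT 108: heading 36 -> 288
  FD 20: (6.257,8.532) -> (12.438,-10.49) [heading=288, draw]
]
Final: pos=(12.438,-10.49), heading=288, 8 segment(s) drawn
Waypoints (9 total):
(0, 0)
(18, 0)
(11.82, -19.021)
(6.257, -36.14)
(-9.923, -24.384)
(-24.485, -13.804)
(-8.305, -2.049)
(6.257, 8.532)
(12.438, -10.49)

Answer: (0, 0)
(18, 0)
(11.82, -19.021)
(6.257, -36.14)
(-9.923, -24.384)
(-24.485, -13.804)
(-8.305, -2.049)
(6.257, 8.532)
(12.438, -10.49)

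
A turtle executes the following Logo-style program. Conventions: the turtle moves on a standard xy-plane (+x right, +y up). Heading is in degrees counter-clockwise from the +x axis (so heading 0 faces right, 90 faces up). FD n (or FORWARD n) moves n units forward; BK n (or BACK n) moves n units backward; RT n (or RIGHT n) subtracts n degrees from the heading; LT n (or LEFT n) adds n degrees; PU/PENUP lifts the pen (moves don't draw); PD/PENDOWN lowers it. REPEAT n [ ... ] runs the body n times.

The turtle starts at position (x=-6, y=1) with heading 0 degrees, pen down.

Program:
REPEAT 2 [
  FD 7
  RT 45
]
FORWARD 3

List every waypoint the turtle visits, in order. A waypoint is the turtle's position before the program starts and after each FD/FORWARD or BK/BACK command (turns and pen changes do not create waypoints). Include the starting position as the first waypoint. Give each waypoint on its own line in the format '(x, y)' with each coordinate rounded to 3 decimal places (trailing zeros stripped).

Executing turtle program step by step:
Start: pos=(-6,1), heading=0, pen down
REPEAT 2 [
  -- iteration 1/2 --
  FD 7: (-6,1) -> (1,1) [heading=0, draw]
  RT 45: heading 0 -> 315
  -- iteration 2/2 --
  FD 7: (1,1) -> (5.95,-3.95) [heading=315, draw]
  RT 45: heading 315 -> 270
]
FD 3: (5.95,-3.95) -> (5.95,-6.95) [heading=270, draw]
Final: pos=(5.95,-6.95), heading=270, 3 segment(s) drawn
Waypoints (4 total):
(-6, 1)
(1, 1)
(5.95, -3.95)
(5.95, -6.95)

Answer: (-6, 1)
(1, 1)
(5.95, -3.95)
(5.95, -6.95)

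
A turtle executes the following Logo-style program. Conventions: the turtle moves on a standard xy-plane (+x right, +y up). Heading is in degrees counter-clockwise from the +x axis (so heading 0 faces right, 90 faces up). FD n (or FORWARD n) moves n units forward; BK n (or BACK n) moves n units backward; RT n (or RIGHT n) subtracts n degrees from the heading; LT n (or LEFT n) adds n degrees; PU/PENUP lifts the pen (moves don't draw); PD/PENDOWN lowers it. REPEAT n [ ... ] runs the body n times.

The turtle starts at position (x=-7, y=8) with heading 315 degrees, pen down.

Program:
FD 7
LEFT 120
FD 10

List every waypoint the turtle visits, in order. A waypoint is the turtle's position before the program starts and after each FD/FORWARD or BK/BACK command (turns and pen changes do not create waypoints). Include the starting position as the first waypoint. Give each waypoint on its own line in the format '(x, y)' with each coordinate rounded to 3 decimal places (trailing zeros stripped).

Answer: (-7, 8)
(-2.05, 3.05)
(0.538, 12.71)

Derivation:
Executing turtle program step by step:
Start: pos=(-7,8), heading=315, pen down
FD 7: (-7,8) -> (-2.05,3.05) [heading=315, draw]
LT 120: heading 315 -> 75
FD 10: (-2.05,3.05) -> (0.538,12.71) [heading=75, draw]
Final: pos=(0.538,12.71), heading=75, 2 segment(s) drawn
Waypoints (3 total):
(-7, 8)
(-2.05, 3.05)
(0.538, 12.71)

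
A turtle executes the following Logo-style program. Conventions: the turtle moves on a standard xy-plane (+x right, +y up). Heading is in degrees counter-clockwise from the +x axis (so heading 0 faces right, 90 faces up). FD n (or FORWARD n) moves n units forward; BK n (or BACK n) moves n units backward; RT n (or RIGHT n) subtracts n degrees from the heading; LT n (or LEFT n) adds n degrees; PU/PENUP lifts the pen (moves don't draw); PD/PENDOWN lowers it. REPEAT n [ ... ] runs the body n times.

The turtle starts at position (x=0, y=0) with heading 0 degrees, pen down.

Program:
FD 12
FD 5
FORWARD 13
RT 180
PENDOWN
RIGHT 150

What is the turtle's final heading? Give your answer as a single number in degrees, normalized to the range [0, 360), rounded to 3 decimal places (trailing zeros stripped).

Executing turtle program step by step:
Start: pos=(0,0), heading=0, pen down
FD 12: (0,0) -> (12,0) [heading=0, draw]
FD 5: (12,0) -> (17,0) [heading=0, draw]
FD 13: (17,0) -> (30,0) [heading=0, draw]
RT 180: heading 0 -> 180
PD: pen down
RT 150: heading 180 -> 30
Final: pos=(30,0), heading=30, 3 segment(s) drawn

Answer: 30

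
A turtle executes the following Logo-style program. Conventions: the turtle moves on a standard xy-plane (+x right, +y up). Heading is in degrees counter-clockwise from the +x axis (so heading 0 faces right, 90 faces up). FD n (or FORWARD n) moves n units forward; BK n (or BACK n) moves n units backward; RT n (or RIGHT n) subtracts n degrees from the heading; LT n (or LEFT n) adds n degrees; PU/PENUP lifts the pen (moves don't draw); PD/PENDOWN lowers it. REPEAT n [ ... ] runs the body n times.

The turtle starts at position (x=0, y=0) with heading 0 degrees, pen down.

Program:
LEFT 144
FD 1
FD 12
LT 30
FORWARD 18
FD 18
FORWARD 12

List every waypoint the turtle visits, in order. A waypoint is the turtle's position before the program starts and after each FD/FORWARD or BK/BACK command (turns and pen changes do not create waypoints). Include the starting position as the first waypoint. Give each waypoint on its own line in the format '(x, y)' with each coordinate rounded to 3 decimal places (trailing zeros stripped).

Answer: (0, 0)
(-0.809, 0.588)
(-10.517, 7.641)
(-28.419, 9.523)
(-46.32, 11.404)
(-58.254, 12.659)

Derivation:
Executing turtle program step by step:
Start: pos=(0,0), heading=0, pen down
LT 144: heading 0 -> 144
FD 1: (0,0) -> (-0.809,0.588) [heading=144, draw]
FD 12: (-0.809,0.588) -> (-10.517,7.641) [heading=144, draw]
LT 30: heading 144 -> 174
FD 18: (-10.517,7.641) -> (-28.419,9.523) [heading=174, draw]
FD 18: (-28.419,9.523) -> (-46.32,11.404) [heading=174, draw]
FD 12: (-46.32,11.404) -> (-58.254,12.659) [heading=174, draw]
Final: pos=(-58.254,12.659), heading=174, 5 segment(s) drawn
Waypoints (6 total):
(0, 0)
(-0.809, 0.588)
(-10.517, 7.641)
(-28.419, 9.523)
(-46.32, 11.404)
(-58.254, 12.659)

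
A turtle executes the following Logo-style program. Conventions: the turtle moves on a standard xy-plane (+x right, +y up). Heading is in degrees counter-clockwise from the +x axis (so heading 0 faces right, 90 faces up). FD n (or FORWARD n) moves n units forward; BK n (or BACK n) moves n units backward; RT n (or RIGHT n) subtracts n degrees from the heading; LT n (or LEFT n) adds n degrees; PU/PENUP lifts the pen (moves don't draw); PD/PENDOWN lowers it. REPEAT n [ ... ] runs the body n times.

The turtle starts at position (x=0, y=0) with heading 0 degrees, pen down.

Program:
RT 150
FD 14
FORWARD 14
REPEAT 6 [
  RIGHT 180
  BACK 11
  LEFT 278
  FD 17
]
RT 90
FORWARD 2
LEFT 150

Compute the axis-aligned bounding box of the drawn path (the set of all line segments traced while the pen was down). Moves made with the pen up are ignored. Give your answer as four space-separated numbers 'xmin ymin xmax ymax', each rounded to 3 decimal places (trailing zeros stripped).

Answer: -33.775 -41.564 2.914 0

Derivation:
Executing turtle program step by step:
Start: pos=(0,0), heading=0, pen down
RT 150: heading 0 -> 210
FD 14: (0,0) -> (-12.124,-7) [heading=210, draw]
FD 14: (-12.124,-7) -> (-24.249,-14) [heading=210, draw]
REPEAT 6 [
  -- iteration 1/6 --
  RT 180: heading 210 -> 30
  BK 11: (-24.249,-14) -> (-33.775,-19.5) [heading=30, draw]
  LT 278: heading 30 -> 308
  FD 17: (-33.775,-19.5) -> (-23.309,-32.896) [heading=308, draw]
  -- iteration 2/6 --
  RT 180: heading 308 -> 128
  BK 11: (-23.309,-32.896) -> (-16.536,-41.564) [heading=128, draw]
  LT 278: heading 128 -> 46
  FD 17: (-16.536,-41.564) -> (-4.727,-29.336) [heading=46, draw]
  -- iteration 3/6 --
  RT 180: heading 46 -> 226
  BK 11: (-4.727,-29.336) -> (2.914,-21.423) [heading=226, draw]
  LT 278: heading 226 -> 144
  FD 17: (2.914,-21.423) -> (-10.839,-11.43) [heading=144, draw]
  -- iteration 4/6 --
  RT 180: heading 144 -> 324
  BK 11: (-10.839,-11.43) -> (-19.739,-4.965) [heading=324, draw]
  LT 278: heading 324 -> 242
  FD 17: (-19.739,-4.965) -> (-27.72,-19.975) [heading=242, draw]
  -- iteration 5/6 --
  RT 180: heading 242 -> 62
  BK 11: (-27.72,-19.975) -> (-32.884,-29.687) [heading=62, draw]
  LT 278: heading 62 -> 340
  FD 17: (-32.884,-29.687) -> (-16.909,-35.502) [heading=340, draw]
  -- iteration 6/6 --
  RT 180: heading 340 -> 160
  BK 11: (-16.909,-35.502) -> (-6.572,-39.264) [heading=160, draw]
  LT 278: heading 160 -> 78
  FD 17: (-6.572,-39.264) -> (-3.038,-22.635) [heading=78, draw]
]
RT 90: heading 78 -> 348
FD 2: (-3.038,-22.635) -> (-1.082,-23.051) [heading=348, draw]
LT 150: heading 348 -> 138
Final: pos=(-1.082,-23.051), heading=138, 15 segment(s) drawn

Segment endpoints: x in {-33.775, -32.884, -27.72, -24.249, -23.309, -19.739, -16.909, -16.536, -12.124, -10.839, -6.572, -4.727, -3.038, -1.082, 0, 2.914}, y in {-41.564, -39.264, -35.502, -32.896, -29.687, -29.336, -23.051, -22.635, -21.423, -19.975, -19.5, -14, -11.43, -7, -4.965, 0}
xmin=-33.775, ymin=-41.564, xmax=2.914, ymax=0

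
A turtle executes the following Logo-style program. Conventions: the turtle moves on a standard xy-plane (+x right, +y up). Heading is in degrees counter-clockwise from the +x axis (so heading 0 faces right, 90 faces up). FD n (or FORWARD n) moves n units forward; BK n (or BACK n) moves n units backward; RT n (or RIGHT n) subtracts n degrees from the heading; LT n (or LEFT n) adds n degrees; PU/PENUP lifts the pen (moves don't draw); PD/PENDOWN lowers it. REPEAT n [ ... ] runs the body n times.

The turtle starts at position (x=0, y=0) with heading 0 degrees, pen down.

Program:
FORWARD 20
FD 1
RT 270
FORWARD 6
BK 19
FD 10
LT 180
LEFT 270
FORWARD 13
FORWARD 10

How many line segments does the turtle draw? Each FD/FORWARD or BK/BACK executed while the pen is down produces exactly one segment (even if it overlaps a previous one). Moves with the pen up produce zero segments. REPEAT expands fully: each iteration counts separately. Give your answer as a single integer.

Executing turtle program step by step:
Start: pos=(0,0), heading=0, pen down
FD 20: (0,0) -> (20,0) [heading=0, draw]
FD 1: (20,0) -> (21,0) [heading=0, draw]
RT 270: heading 0 -> 90
FD 6: (21,0) -> (21,6) [heading=90, draw]
BK 19: (21,6) -> (21,-13) [heading=90, draw]
FD 10: (21,-13) -> (21,-3) [heading=90, draw]
LT 180: heading 90 -> 270
LT 270: heading 270 -> 180
FD 13: (21,-3) -> (8,-3) [heading=180, draw]
FD 10: (8,-3) -> (-2,-3) [heading=180, draw]
Final: pos=(-2,-3), heading=180, 7 segment(s) drawn
Segments drawn: 7

Answer: 7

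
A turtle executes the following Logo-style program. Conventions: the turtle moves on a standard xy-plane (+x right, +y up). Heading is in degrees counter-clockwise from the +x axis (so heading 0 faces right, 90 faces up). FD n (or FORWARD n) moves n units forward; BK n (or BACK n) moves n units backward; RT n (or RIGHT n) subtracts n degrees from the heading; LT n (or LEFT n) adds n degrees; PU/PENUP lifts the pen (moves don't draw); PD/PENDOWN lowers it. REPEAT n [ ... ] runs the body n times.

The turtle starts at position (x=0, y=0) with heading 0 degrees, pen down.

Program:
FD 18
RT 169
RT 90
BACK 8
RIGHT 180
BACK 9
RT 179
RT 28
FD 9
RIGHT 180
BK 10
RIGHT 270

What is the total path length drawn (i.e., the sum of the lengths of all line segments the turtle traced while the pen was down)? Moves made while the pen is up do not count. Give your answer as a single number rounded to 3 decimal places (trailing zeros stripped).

Executing turtle program step by step:
Start: pos=(0,0), heading=0, pen down
FD 18: (0,0) -> (18,0) [heading=0, draw]
RT 169: heading 0 -> 191
RT 90: heading 191 -> 101
BK 8: (18,0) -> (19.526,-7.853) [heading=101, draw]
RT 180: heading 101 -> 281
BK 9: (19.526,-7.853) -> (17.809,0.982) [heading=281, draw]
RT 179: heading 281 -> 102
RT 28: heading 102 -> 74
FD 9: (17.809,0.982) -> (20.29,9.633) [heading=74, draw]
RT 180: heading 74 -> 254
BK 10: (20.29,9.633) -> (23.046,19.246) [heading=254, draw]
RT 270: heading 254 -> 344
Final: pos=(23.046,19.246), heading=344, 5 segment(s) drawn

Segment lengths:
  seg 1: (0,0) -> (18,0), length = 18
  seg 2: (18,0) -> (19.526,-7.853), length = 8
  seg 3: (19.526,-7.853) -> (17.809,0.982), length = 9
  seg 4: (17.809,0.982) -> (20.29,9.633), length = 9
  seg 5: (20.29,9.633) -> (23.046,19.246), length = 10
Total = 54

Answer: 54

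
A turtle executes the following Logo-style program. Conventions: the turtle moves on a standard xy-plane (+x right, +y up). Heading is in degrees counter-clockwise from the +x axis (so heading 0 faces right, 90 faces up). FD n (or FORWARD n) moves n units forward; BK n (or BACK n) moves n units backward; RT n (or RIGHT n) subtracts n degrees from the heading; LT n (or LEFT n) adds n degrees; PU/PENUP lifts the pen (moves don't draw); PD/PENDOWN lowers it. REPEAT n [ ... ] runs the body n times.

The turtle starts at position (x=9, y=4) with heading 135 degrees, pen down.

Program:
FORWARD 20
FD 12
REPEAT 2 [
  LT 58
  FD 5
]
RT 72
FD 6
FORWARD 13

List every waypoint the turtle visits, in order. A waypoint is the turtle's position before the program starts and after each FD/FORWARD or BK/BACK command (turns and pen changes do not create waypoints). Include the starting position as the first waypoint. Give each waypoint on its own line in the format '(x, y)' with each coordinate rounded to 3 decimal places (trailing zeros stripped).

Executing turtle program step by step:
Start: pos=(9,4), heading=135, pen down
FD 20: (9,4) -> (-5.142,18.142) [heading=135, draw]
FD 12: (-5.142,18.142) -> (-13.627,26.627) [heading=135, draw]
REPEAT 2 [
  -- iteration 1/2 --
  LT 58: heading 135 -> 193
  FD 5: (-13.627,26.627) -> (-18.499,25.503) [heading=193, draw]
  -- iteration 2/2 --
  LT 58: heading 193 -> 251
  FD 5: (-18.499,25.503) -> (-20.127,20.775) [heading=251, draw]
]
RT 72: heading 251 -> 179
FD 6: (-20.127,20.775) -> (-26.126,20.88) [heading=179, draw]
FD 13: (-26.126,20.88) -> (-39.124,21.107) [heading=179, draw]
Final: pos=(-39.124,21.107), heading=179, 6 segment(s) drawn
Waypoints (7 total):
(9, 4)
(-5.142, 18.142)
(-13.627, 26.627)
(-18.499, 25.503)
(-20.127, 20.775)
(-26.126, 20.88)
(-39.124, 21.107)

Answer: (9, 4)
(-5.142, 18.142)
(-13.627, 26.627)
(-18.499, 25.503)
(-20.127, 20.775)
(-26.126, 20.88)
(-39.124, 21.107)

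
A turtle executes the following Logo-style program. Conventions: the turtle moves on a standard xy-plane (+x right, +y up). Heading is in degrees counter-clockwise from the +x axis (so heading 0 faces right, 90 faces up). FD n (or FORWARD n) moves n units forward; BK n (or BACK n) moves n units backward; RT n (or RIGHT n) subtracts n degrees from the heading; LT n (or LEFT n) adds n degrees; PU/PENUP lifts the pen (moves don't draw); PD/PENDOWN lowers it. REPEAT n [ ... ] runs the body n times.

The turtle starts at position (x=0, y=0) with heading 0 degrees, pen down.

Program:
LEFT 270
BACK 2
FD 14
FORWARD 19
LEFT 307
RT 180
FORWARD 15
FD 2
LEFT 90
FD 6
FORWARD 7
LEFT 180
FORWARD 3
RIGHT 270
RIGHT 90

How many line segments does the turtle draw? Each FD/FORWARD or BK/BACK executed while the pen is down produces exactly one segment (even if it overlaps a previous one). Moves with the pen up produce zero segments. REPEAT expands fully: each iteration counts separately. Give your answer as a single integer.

Executing turtle program step by step:
Start: pos=(0,0), heading=0, pen down
LT 270: heading 0 -> 270
BK 2: (0,0) -> (0,2) [heading=270, draw]
FD 14: (0,2) -> (0,-12) [heading=270, draw]
FD 19: (0,-12) -> (0,-31) [heading=270, draw]
LT 307: heading 270 -> 217
RT 180: heading 217 -> 37
FD 15: (0,-31) -> (11.98,-21.973) [heading=37, draw]
FD 2: (11.98,-21.973) -> (13.577,-20.769) [heading=37, draw]
LT 90: heading 37 -> 127
FD 6: (13.577,-20.769) -> (9.966,-15.977) [heading=127, draw]
FD 7: (9.966,-15.977) -> (5.753,-10.387) [heading=127, draw]
LT 180: heading 127 -> 307
FD 3: (5.753,-10.387) -> (7.559,-12.783) [heading=307, draw]
RT 270: heading 307 -> 37
RT 90: heading 37 -> 307
Final: pos=(7.559,-12.783), heading=307, 8 segment(s) drawn
Segments drawn: 8

Answer: 8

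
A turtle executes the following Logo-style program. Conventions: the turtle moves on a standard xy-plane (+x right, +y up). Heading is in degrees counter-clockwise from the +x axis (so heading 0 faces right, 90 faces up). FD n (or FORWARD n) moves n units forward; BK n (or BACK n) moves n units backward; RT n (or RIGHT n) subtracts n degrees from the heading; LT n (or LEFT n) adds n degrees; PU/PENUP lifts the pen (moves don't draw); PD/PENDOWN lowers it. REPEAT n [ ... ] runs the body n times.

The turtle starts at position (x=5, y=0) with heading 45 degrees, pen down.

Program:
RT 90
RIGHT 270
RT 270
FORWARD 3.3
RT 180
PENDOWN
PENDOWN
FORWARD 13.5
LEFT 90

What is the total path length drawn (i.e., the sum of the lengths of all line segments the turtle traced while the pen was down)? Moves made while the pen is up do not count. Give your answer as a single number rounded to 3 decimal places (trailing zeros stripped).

Executing turtle program step by step:
Start: pos=(5,0), heading=45, pen down
RT 90: heading 45 -> 315
RT 270: heading 315 -> 45
RT 270: heading 45 -> 135
FD 3.3: (5,0) -> (2.667,2.333) [heading=135, draw]
RT 180: heading 135 -> 315
PD: pen down
PD: pen down
FD 13.5: (2.667,2.333) -> (12.212,-7.212) [heading=315, draw]
LT 90: heading 315 -> 45
Final: pos=(12.212,-7.212), heading=45, 2 segment(s) drawn

Segment lengths:
  seg 1: (5,0) -> (2.667,2.333), length = 3.3
  seg 2: (2.667,2.333) -> (12.212,-7.212), length = 13.5
Total = 16.8

Answer: 16.8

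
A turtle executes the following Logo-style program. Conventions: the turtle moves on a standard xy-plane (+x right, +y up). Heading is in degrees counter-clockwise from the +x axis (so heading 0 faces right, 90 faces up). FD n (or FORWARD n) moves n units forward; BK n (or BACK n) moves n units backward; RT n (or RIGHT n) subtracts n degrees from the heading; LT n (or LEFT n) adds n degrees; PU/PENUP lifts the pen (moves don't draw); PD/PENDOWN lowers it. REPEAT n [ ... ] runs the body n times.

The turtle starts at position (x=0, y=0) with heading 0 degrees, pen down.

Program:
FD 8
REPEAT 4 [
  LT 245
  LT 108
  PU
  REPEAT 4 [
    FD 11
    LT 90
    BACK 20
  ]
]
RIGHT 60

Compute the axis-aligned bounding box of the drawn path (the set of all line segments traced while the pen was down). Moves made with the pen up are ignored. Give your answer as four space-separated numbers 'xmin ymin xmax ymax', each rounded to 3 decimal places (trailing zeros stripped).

Executing turtle program step by step:
Start: pos=(0,0), heading=0, pen down
FD 8: (0,0) -> (8,0) [heading=0, draw]
REPEAT 4 [
  -- iteration 1/4 --
  LT 245: heading 0 -> 245
  LT 108: heading 245 -> 353
  PU: pen up
  REPEAT 4 [
    -- iteration 1/4 --
    FD 11: (8,0) -> (18.918,-1.341) [heading=353, move]
    LT 90: heading 353 -> 83
    BK 20: (18.918,-1.341) -> (16.481,-21.191) [heading=83, move]
    -- iteration 2/4 --
    FD 11: (16.481,-21.191) -> (17.821,-10.273) [heading=83, move]
    LT 90: heading 83 -> 173
    BK 20: (17.821,-10.273) -> (37.672,-12.711) [heading=173, move]
    -- iteration 3/4 --
    FD 11: (37.672,-12.711) -> (26.754,-11.37) [heading=173, move]
    LT 90: heading 173 -> 263
    BK 20: (26.754,-11.37) -> (29.191,8.481) [heading=263, move]
    -- iteration 4/4 --
    FD 11: (29.191,8.481) -> (27.851,-2.437) [heading=263, move]
    LT 90: heading 263 -> 353
    BK 20: (27.851,-2.437) -> (8,0) [heading=353, move]
  ]
  -- iteration 2/4 --
  LT 245: heading 353 -> 238
  LT 108: heading 238 -> 346
  PU: pen up
  REPEAT 4 [
    -- iteration 1/4 --
    FD 11: (8,0) -> (18.673,-2.661) [heading=346, move]
    LT 90: heading 346 -> 76
    BK 20: (18.673,-2.661) -> (13.835,-22.067) [heading=76, move]
    -- iteration 2/4 --
    FD 11: (13.835,-22.067) -> (16.496,-11.394) [heading=76, move]
    LT 90: heading 76 -> 166
    BK 20: (16.496,-11.394) -> (35.902,-16.232) [heading=166, move]
    -- iteration 3/4 --
    FD 11: (35.902,-16.232) -> (25.229,-13.571) [heading=166, move]
    LT 90: heading 166 -> 256
    BK 20: (25.229,-13.571) -> (30.067,5.835) [heading=256, move]
    -- iteration 4/4 --
    FD 11: (30.067,5.835) -> (27.406,-4.838) [heading=256, move]
    LT 90: heading 256 -> 346
    BK 20: (27.406,-4.838) -> (8,0) [heading=346, move]
  ]
  -- iteration 3/4 --
  LT 245: heading 346 -> 231
  LT 108: heading 231 -> 339
  PU: pen up
  REPEAT 4 [
    -- iteration 1/4 --
    FD 11: (8,0) -> (18.269,-3.942) [heading=339, move]
    LT 90: heading 339 -> 69
    BK 20: (18.269,-3.942) -> (11.102,-22.614) [heading=69, move]
    -- iteration 2/4 --
    FD 11: (11.102,-22.614) -> (15.044,-12.344) [heading=69, move]
    LT 90: heading 69 -> 159
    BK 20: (15.044,-12.344) -> (33.716,-19.512) [heading=159, move]
    -- iteration 3/4 --
    FD 11: (33.716,-19.512) -> (23.446,-15.57) [heading=159, move]
    LT 90: heading 159 -> 249
    BK 20: (23.446,-15.57) -> (30.614,3.102) [heading=249, move]
    -- iteration 4/4 --
    FD 11: (30.614,3.102) -> (26.672,-7.167) [heading=249, move]
    LT 90: heading 249 -> 339
    BK 20: (26.672,-7.167) -> (8,0) [heading=339, move]
  ]
  -- iteration 4/4 --
  LT 245: heading 339 -> 224
  LT 108: heading 224 -> 332
  PU: pen up
  REPEAT 4 [
    -- iteration 1/4 --
    FD 11: (8,0) -> (17.712,-5.164) [heading=332, move]
    LT 90: heading 332 -> 62
    BK 20: (17.712,-5.164) -> (8.323,-22.823) [heading=62, move]
    -- iteration 2/4 --
    FD 11: (8.323,-22.823) -> (13.487,-13.111) [heading=62, move]
    LT 90: heading 62 -> 152
    BK 20: (13.487,-13.111) -> (31.146,-22.5) [heading=152, move]
    -- iteration 3/4 --
    FD 11: (31.146,-22.5) -> (21.434,-17.336) [heading=152, move]
    LT 90: heading 152 -> 242
    BK 20: (21.434,-17.336) -> (30.823,0.323) [heading=242, move]
    -- iteration 4/4 --
    FD 11: (30.823,0.323) -> (25.659,-9.389) [heading=242, move]
    LT 90: heading 242 -> 332
    BK 20: (25.659,-9.389) -> (8,0) [heading=332, move]
  ]
]
RT 60: heading 332 -> 272
Final: pos=(8,0), heading=272, 1 segment(s) drawn

Segment endpoints: x in {0, 8}, y in {0}
xmin=0, ymin=0, xmax=8, ymax=0

Answer: 0 0 8 0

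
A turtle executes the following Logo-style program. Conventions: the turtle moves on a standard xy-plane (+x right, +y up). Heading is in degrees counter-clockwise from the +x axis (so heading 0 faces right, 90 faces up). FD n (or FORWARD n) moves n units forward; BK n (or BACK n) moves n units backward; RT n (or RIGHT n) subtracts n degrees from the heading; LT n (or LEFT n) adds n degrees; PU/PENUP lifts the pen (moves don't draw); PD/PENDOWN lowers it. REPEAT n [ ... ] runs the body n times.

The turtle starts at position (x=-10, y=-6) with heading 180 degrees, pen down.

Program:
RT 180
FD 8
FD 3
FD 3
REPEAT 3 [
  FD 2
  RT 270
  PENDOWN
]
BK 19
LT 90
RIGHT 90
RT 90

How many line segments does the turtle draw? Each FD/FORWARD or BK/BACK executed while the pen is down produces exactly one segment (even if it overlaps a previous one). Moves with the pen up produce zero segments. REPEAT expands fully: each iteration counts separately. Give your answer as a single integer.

Executing turtle program step by step:
Start: pos=(-10,-6), heading=180, pen down
RT 180: heading 180 -> 0
FD 8: (-10,-6) -> (-2,-6) [heading=0, draw]
FD 3: (-2,-6) -> (1,-6) [heading=0, draw]
FD 3: (1,-6) -> (4,-6) [heading=0, draw]
REPEAT 3 [
  -- iteration 1/3 --
  FD 2: (4,-6) -> (6,-6) [heading=0, draw]
  RT 270: heading 0 -> 90
  PD: pen down
  -- iteration 2/3 --
  FD 2: (6,-6) -> (6,-4) [heading=90, draw]
  RT 270: heading 90 -> 180
  PD: pen down
  -- iteration 3/3 --
  FD 2: (6,-4) -> (4,-4) [heading=180, draw]
  RT 270: heading 180 -> 270
  PD: pen down
]
BK 19: (4,-4) -> (4,15) [heading=270, draw]
LT 90: heading 270 -> 0
RT 90: heading 0 -> 270
RT 90: heading 270 -> 180
Final: pos=(4,15), heading=180, 7 segment(s) drawn
Segments drawn: 7

Answer: 7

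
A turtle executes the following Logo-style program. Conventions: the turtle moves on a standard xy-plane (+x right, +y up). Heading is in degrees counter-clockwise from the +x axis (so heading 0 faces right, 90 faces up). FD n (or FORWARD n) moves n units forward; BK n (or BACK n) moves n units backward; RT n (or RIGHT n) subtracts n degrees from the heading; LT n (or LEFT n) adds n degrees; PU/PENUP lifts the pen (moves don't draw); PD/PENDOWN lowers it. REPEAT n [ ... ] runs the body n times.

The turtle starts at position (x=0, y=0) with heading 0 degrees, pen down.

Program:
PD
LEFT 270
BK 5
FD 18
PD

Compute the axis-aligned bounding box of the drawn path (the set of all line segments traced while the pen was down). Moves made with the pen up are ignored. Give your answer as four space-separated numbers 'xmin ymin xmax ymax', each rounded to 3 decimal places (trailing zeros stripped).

Executing turtle program step by step:
Start: pos=(0,0), heading=0, pen down
PD: pen down
LT 270: heading 0 -> 270
BK 5: (0,0) -> (0,5) [heading=270, draw]
FD 18: (0,5) -> (0,-13) [heading=270, draw]
PD: pen down
Final: pos=(0,-13), heading=270, 2 segment(s) drawn

Segment endpoints: x in {0, 0, 0}, y in {-13, 0, 5}
xmin=0, ymin=-13, xmax=0, ymax=5

Answer: 0 -13 0 5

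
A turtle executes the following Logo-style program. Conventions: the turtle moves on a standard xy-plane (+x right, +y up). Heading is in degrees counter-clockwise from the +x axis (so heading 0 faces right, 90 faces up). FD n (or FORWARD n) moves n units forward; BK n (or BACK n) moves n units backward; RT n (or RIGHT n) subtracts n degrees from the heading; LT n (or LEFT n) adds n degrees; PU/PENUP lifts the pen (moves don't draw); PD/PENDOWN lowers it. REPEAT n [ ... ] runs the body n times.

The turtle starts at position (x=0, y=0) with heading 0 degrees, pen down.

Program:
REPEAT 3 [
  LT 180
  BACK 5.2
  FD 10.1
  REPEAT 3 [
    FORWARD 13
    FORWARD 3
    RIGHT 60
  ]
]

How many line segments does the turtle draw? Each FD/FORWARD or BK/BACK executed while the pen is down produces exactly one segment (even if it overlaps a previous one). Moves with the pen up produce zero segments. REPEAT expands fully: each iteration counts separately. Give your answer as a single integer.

Answer: 24

Derivation:
Executing turtle program step by step:
Start: pos=(0,0), heading=0, pen down
REPEAT 3 [
  -- iteration 1/3 --
  LT 180: heading 0 -> 180
  BK 5.2: (0,0) -> (5.2,0) [heading=180, draw]
  FD 10.1: (5.2,0) -> (-4.9,0) [heading=180, draw]
  REPEAT 3 [
    -- iteration 1/3 --
    FD 13: (-4.9,0) -> (-17.9,0) [heading=180, draw]
    FD 3: (-17.9,0) -> (-20.9,0) [heading=180, draw]
    RT 60: heading 180 -> 120
    -- iteration 2/3 --
    FD 13: (-20.9,0) -> (-27.4,11.258) [heading=120, draw]
    FD 3: (-27.4,11.258) -> (-28.9,13.856) [heading=120, draw]
    RT 60: heading 120 -> 60
    -- iteration 3/3 --
    FD 13: (-28.9,13.856) -> (-22.4,25.115) [heading=60, draw]
    FD 3: (-22.4,25.115) -> (-20.9,27.713) [heading=60, draw]
    RT 60: heading 60 -> 0
  ]
  -- iteration 2/3 --
  LT 180: heading 0 -> 180
  BK 5.2: (-20.9,27.713) -> (-15.7,27.713) [heading=180, draw]
  FD 10.1: (-15.7,27.713) -> (-25.8,27.713) [heading=180, draw]
  REPEAT 3 [
    -- iteration 1/3 --
    FD 13: (-25.8,27.713) -> (-38.8,27.713) [heading=180, draw]
    FD 3: (-38.8,27.713) -> (-41.8,27.713) [heading=180, draw]
    RT 60: heading 180 -> 120
    -- iteration 2/3 --
    FD 13: (-41.8,27.713) -> (-48.3,38.971) [heading=120, draw]
    FD 3: (-48.3,38.971) -> (-49.8,41.569) [heading=120, draw]
    RT 60: heading 120 -> 60
    -- iteration 3/3 --
    FD 13: (-49.8,41.569) -> (-43.3,52.828) [heading=60, draw]
    FD 3: (-43.3,52.828) -> (-41.8,55.426) [heading=60, draw]
    RT 60: heading 60 -> 0
  ]
  -- iteration 3/3 --
  LT 180: heading 0 -> 180
  BK 5.2: (-41.8,55.426) -> (-36.6,55.426) [heading=180, draw]
  FD 10.1: (-36.6,55.426) -> (-46.7,55.426) [heading=180, draw]
  REPEAT 3 [
    -- iteration 1/3 --
    FD 13: (-46.7,55.426) -> (-59.7,55.426) [heading=180, draw]
    FD 3: (-59.7,55.426) -> (-62.7,55.426) [heading=180, draw]
    RT 60: heading 180 -> 120
    -- iteration 2/3 --
    FD 13: (-62.7,55.426) -> (-69.2,66.684) [heading=120, draw]
    FD 3: (-69.2,66.684) -> (-70.7,69.282) [heading=120, draw]
    RT 60: heading 120 -> 60
    -- iteration 3/3 --
    FD 13: (-70.7,69.282) -> (-64.2,80.54) [heading=60, draw]
    FD 3: (-64.2,80.54) -> (-62.7,83.138) [heading=60, draw]
    RT 60: heading 60 -> 0
  ]
]
Final: pos=(-62.7,83.138), heading=0, 24 segment(s) drawn
Segments drawn: 24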